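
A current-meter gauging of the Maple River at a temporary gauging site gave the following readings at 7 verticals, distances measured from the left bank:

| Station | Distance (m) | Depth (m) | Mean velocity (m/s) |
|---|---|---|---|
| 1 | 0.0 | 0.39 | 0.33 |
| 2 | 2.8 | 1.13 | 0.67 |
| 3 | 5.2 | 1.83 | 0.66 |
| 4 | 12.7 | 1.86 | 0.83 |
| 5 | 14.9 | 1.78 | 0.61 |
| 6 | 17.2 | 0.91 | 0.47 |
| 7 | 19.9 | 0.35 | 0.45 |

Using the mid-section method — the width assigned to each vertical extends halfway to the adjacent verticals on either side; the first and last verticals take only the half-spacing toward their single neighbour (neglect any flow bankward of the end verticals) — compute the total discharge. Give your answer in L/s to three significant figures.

w_1 = (2.8 − 0.0)/2 = 1.4 m; q_1 = 0.33 × 0.39 × 1.4 = 0.1802 m³/s
w_2 = (5.2 − 0.0)/2 = 2.6 m; q_2 = 0.67 × 1.13 × 2.6 = 1.968 m³/s
w_3 = (12.7 − 2.8)/2 = 4.95 m; q_3 = 0.66 × 1.83 × 4.95 = 5.979 m³/s
w_4 = (14.9 − 5.2)/2 = 4.85 m; q_4 = 0.83 × 1.86 × 4.85 = 7.487 m³/s
w_5 = (17.2 − 12.7)/2 = 2.25 m; q_5 = 0.61 × 1.78 × 2.25 = 2.443 m³/s
w_6 = (19.9 − 14.9)/2 = 2.5 m; q_6 = 0.47 × 0.91 × 2.5 = 1.069 m³/s
w_7 = (19.9 − 17.2)/2 = 1.35 m; q_7 = 0.45 × 0.35 × 1.35 = 0.2126 m³/s
Q = Σ qᵢ = 19.34 m³/s
= 19.34 × 1000 = 19340 L/s

19300 L/s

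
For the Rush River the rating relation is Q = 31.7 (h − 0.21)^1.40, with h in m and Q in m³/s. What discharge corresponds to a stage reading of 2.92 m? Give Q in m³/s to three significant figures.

Q = 31.7 × (2.92 − 0.21)^1.40 = 31.7 × 2.71^1.40 = 128.0 m³/s

128 m³/s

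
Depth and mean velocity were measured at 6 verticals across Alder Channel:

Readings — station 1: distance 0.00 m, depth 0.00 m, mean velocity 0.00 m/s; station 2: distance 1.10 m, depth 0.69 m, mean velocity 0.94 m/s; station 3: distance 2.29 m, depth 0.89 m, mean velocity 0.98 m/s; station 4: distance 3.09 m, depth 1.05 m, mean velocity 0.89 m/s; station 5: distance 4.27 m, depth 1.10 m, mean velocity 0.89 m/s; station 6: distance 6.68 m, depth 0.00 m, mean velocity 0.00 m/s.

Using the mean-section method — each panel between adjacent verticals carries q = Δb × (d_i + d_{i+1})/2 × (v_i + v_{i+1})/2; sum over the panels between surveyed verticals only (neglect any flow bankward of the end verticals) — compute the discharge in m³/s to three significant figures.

Panel 1-2: Δb = 1.1 m, d̄ = (0.00+0.69)/2 = 0.345, v̄ = (0.00+0.94)/2 = 0.47 → q = 1.1×0.345×0.47 = 0.1784 m³/s
Panel 2-3: Δb = 1.19 m, d̄ = (0.69+0.89)/2 = 0.79, v̄ = (0.94+0.98)/2 = 0.96 → q = 1.19×0.79×0.96 = 0.9025 m³/s
Panel 3-4: Δb = 0.8 m, d̄ = (0.89+1.05)/2 = 0.97, v̄ = (0.98+0.89)/2 = 0.935 → q = 0.8×0.97×0.935 = 0.7256 m³/s
Panel 4-5: Δb = 1.18 m, d̄ = (1.05+1.10)/2 = 1.075, v̄ = (0.89+0.89)/2 = 0.89 → q = 1.18×1.075×0.89 = 1.129 m³/s
Panel 5-6: Δb = 2.41 m, d̄ = (1.10+0.00)/2 = 0.55, v̄ = (0.89+0.00)/2 = 0.445 → q = 2.41×0.55×0.445 = 0.5898 m³/s
Q = Σ q = 3.525 m³/s

3.53 m³/s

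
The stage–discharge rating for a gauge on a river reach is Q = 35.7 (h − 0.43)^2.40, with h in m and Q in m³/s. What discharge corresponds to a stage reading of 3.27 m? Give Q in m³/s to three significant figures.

437 m³/s

Q = 35.7 × (3.27 − 0.43)^2.40 = 35.7 × 2.84^2.40 = 437.2 m³/s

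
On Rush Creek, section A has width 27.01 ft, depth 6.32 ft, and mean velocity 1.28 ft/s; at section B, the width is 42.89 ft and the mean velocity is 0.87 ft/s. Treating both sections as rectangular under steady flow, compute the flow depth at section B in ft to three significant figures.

Q = A₁V₁ = (27.01×6.32) × 1.28 = 218.5 ft³/s
d₂ = Q/(b₂ V₂) = 218.5/(42.89×0.87) = 5.856 ft

5.86 ft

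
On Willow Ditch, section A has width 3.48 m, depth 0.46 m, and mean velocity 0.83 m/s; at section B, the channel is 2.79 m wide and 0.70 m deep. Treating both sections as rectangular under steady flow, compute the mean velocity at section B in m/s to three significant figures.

0.680 m/s

Q = A₁V₁ = (3.48×0.46) × 0.83 = 1.329 m³/s
A₂ = 2.79 × 0.70 = 1.953 m²
V₂ = Q/A₂ = 1.329/1.953 = 0.6803 m/s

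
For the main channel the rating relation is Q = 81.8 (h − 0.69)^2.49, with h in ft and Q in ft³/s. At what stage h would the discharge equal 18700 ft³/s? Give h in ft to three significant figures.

h − h₀ = (Q/C)^(1/b) = (18700/81.8)^(1/2.49) = 8.860 ft
h = 0.69 + 8.860 = 9.550 ft

9.55 ft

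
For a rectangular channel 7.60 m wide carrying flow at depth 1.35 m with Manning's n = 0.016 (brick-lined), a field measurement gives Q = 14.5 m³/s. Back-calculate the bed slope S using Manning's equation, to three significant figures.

0.000514

A = b·y = 7.60 × 1.35 = 10.26 m²
P = b + 2y = 7.60 + 2×1.35 = 10.30 m
R = A/P = 10.26/10.30 = 0.9961 m
S = (Q·n / (1·A·R^(2/3)))² = (14.5×0.016 / (1×10.26×0.9974))² = 0.0005140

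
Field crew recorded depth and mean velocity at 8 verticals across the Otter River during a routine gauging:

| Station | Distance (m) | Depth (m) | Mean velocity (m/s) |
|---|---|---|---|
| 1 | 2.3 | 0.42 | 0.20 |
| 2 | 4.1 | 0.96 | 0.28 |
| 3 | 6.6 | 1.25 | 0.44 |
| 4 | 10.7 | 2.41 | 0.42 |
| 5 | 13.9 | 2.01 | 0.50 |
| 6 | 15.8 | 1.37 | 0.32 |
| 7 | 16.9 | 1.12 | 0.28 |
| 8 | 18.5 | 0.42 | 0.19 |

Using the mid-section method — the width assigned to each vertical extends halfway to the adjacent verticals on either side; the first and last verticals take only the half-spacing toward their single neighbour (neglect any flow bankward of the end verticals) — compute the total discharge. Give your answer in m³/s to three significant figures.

w_1 = (4.1 − 2.3)/2 = 0.9 m; q_1 = 0.20 × 0.42 × 0.9 = 0.07560 m³/s
w_2 = (6.6 − 2.3)/2 = 2.15 m; q_2 = 0.28 × 0.96 × 2.15 = 0.5779 m³/s
w_3 = (10.7 − 4.1)/2 = 3.3 m; q_3 = 0.44 × 1.25 × 3.3 = 1.815 m³/s
w_4 = (13.9 − 6.6)/2 = 3.65 m; q_4 = 0.42 × 2.41 × 3.65 = 3.695 m³/s
w_5 = (15.8 − 10.7)/2 = 2.55 m; q_5 = 0.50 × 2.01 × 2.55 = 2.563 m³/s
w_6 = (16.9 − 13.9)/2 = 1.5 m; q_6 = 0.32 × 1.37 × 1.5 = 0.6576 m³/s
w_7 = (18.5 − 15.8)/2 = 1.35 m; q_7 = 0.28 × 1.12 × 1.35 = 0.4234 m³/s
w_8 = (18.5 − 16.9)/2 = 0.8 m; q_8 = 0.19 × 0.42 × 0.8 = 0.06384 m³/s
Q = Σ qᵢ = 9.871 m³/s

9.87 m³/s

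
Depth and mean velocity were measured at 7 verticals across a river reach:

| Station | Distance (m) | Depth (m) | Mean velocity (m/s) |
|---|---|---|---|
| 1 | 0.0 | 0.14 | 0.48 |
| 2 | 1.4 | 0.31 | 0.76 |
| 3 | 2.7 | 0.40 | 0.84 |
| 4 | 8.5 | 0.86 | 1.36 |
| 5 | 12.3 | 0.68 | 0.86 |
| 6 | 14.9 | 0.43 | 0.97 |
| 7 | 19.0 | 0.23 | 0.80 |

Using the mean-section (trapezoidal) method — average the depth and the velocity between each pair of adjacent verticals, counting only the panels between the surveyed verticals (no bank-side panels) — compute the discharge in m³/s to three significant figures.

10.3 m³/s

Panel 1-2: Δb = 1.4 m, d̄ = (0.14+0.31)/2 = 0.225, v̄ = (0.48+0.76)/2 = 0.62 → q = 1.4×0.225×0.62 = 0.1953 m³/s
Panel 2-3: Δb = 1.3 m, d̄ = (0.31+0.40)/2 = 0.355, v̄ = (0.76+0.84)/2 = 0.8 → q = 1.3×0.355×0.8 = 0.3692 m³/s
Panel 3-4: Δb = 5.8 m, d̄ = (0.40+0.86)/2 = 0.63, v̄ = (0.84+1.36)/2 = 1.1 → q = 5.8×0.63×1.1 = 4.019 m³/s
Panel 4-5: Δb = 3.8 m, d̄ = (0.86+0.68)/2 = 0.77, v̄ = (1.36+0.86)/2 = 1.11 → q = 3.8×0.77×1.11 = 3.248 m³/s
Panel 5-6: Δb = 2.6 m, d̄ = (0.68+0.43)/2 = 0.555, v̄ = (0.86+0.97)/2 = 0.915 → q = 2.6×0.555×0.915 = 1.320 m³/s
Panel 6-7: Δb = 4.1 m, d̄ = (0.43+0.23)/2 = 0.33, v̄ = (0.97+0.80)/2 = 0.885 → q = 4.1×0.33×0.885 = 1.197 m³/s
Q = Σ q = 10.35 m³/s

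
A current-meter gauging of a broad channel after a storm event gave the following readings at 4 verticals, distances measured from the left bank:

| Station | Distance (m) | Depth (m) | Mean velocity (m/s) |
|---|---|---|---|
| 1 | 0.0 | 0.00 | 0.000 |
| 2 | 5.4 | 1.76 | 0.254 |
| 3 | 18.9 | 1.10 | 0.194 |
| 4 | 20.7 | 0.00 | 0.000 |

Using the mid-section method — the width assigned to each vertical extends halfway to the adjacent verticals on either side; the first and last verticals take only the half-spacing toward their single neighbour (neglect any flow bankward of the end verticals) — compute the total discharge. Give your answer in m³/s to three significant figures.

w_2 = (18.9 − 0.0)/2 = 9.45 m; q_2 = 0.254 × 1.76 × 9.45 = 4.225 m³/s
w_3 = (20.7 − 5.4)/2 = 7.65 m; q_3 = 0.194 × 1.10 × 7.65 = 1.633 m³/s
Stations 1, 4 contribute zero (depth or velocity is 0).
Q = Σ qᵢ = 5.857 m³/s

5.86 m³/s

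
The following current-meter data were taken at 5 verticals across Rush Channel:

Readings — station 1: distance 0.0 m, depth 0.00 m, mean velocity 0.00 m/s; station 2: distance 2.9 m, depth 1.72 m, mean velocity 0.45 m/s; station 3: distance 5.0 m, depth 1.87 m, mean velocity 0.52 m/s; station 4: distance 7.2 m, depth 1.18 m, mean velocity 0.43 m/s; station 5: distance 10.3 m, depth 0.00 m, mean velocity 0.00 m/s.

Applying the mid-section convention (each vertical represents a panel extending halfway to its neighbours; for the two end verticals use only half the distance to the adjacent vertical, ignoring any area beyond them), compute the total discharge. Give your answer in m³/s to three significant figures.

w_2 = (5.0 − 0.0)/2 = 2.5 m; q_2 = 0.45 × 1.72 × 2.5 = 1.935 m³/s
w_3 = (7.2 − 2.9)/2 = 2.15 m; q_3 = 0.52 × 1.87 × 2.15 = 2.091 m³/s
w_4 = (10.3 − 5.0)/2 = 2.65 m; q_4 = 0.43 × 1.18 × 2.65 = 1.345 m³/s
Stations 1, 5 contribute zero (depth or velocity is 0).
Q = Σ qᵢ = 5.370 m³/s

5.37 m³/s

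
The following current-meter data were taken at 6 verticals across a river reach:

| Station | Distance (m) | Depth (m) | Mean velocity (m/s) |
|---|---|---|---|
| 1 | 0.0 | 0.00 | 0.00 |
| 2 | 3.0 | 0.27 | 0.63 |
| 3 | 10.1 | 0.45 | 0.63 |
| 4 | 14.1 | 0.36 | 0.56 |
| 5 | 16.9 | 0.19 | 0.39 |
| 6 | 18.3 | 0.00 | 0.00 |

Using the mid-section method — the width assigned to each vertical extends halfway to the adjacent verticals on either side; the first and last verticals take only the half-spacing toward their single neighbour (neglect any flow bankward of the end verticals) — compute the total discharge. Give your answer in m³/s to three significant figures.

3.27 m³/s

w_2 = (10.1 − 0.0)/2 = 5.05 m; q_2 = 0.63 × 0.27 × 5.05 = 0.8590 m³/s
w_3 = (14.1 − 3.0)/2 = 5.55 m; q_3 = 0.63 × 0.45 × 5.55 = 1.573 m³/s
w_4 = (16.9 − 10.1)/2 = 3.4 m; q_4 = 0.56 × 0.36 × 3.4 = 0.6854 m³/s
w_5 = (18.3 − 14.1)/2 = 2.1 m; q_5 = 0.39 × 0.19 × 2.1 = 0.1556 m³/s
Stations 1, 6 contribute zero (depth or velocity is 0).
Q = Σ qᵢ = 3.273 m³/s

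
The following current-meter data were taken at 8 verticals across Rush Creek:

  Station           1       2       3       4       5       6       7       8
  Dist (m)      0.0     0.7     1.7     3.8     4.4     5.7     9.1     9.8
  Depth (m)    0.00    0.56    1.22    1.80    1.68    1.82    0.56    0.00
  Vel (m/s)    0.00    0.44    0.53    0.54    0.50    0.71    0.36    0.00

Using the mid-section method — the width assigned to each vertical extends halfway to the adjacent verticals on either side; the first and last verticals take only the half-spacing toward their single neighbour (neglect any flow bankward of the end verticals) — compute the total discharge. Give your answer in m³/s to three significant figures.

6.77 m³/s

w_2 = (1.7 − 0.0)/2 = 0.85 m; q_2 = 0.44 × 0.56 × 0.85 = 0.2094 m³/s
w_3 = (3.8 − 0.7)/2 = 1.55 m; q_3 = 0.53 × 1.22 × 1.55 = 1.002 m³/s
w_4 = (4.4 − 1.7)/2 = 1.35 m; q_4 = 0.54 × 1.80 × 1.35 = 1.312 m³/s
w_5 = (5.7 − 3.8)/2 = 0.95 m; q_5 = 0.50 × 1.68 × 0.95 = 0.7980 m³/s
w_6 = (9.1 − 4.4)/2 = 2.35 m; q_6 = 0.71 × 1.82 × 2.35 = 3.037 m³/s
w_7 = (9.8 − 5.7)/2 = 2.05 m; q_7 = 0.36 × 0.56 × 2.05 = 0.4133 m³/s
Stations 1, 8 contribute zero (depth or velocity is 0).
Q = Σ qᵢ = 6.772 m³/s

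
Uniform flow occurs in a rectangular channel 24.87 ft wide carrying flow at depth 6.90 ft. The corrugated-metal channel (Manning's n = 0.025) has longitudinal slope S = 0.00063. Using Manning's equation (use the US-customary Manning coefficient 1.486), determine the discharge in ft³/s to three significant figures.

691 ft³/s

A = b·y = 24.87 × 6.90 = 171.6 ft²
P = b + 2y = 24.87 + 2×6.90 = 38.67 ft
R = A/P = 171.6/38.67 = 4.438 ft
Q = (1.486/n)·A·R^(2/3)·S^(1/2) = (1.486/0.025) × 171.6 × 4.438^(2/3) × 0.00063^(1/2) = 691.4 ft³/s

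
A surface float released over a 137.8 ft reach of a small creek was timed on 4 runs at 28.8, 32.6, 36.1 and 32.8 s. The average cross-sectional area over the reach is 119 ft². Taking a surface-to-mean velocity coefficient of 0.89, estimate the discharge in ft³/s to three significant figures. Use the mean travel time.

t̄ = (28.8 + 32.6 + 36.1 + 32.8) / 4 = 32.575 s
v_surface = L / t̄ = 137.8 / 32.575 = 4.230 ft/s
v_mean = 0.89 × 4.230 = 3.765 ft/s
Q = A × v_mean = 119 × 3.765 = 448.0 ft³/s

448 ft³/s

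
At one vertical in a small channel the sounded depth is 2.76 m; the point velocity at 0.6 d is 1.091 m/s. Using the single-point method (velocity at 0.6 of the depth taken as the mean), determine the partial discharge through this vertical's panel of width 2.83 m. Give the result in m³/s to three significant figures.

v̄ = v₀.₆ = 1.091 m/s
q = v̄ × d × w = 1.091 × 2.76 × 2.83 = 8.522 m³/s

8.52 m³/s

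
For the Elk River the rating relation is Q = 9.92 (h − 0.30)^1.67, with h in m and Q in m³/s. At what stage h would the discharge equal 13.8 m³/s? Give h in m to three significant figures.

1.52 m

h − h₀ = (Q/C)^(1/b) = (13.8/9.92)^(1/1.67) = 1.219 m
h = 0.30 + 1.219 = 1.519 m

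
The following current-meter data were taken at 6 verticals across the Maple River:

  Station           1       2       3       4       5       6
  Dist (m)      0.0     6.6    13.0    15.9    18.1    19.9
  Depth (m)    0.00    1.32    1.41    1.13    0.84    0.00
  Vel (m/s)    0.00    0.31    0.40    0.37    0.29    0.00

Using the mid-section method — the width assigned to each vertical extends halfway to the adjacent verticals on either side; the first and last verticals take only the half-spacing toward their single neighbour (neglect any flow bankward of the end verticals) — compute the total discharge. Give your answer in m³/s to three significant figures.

w_2 = (13.0 − 0.0)/2 = 6.5 m; q_2 = 0.31 × 1.32 × 6.5 = 2.660 m³/s
w_3 = (15.9 − 6.6)/2 = 4.65 m; q_3 = 0.40 × 1.41 × 4.65 = 2.623 m³/s
w_4 = (18.1 − 13.0)/2 = 2.55 m; q_4 = 0.37 × 1.13 × 2.55 = 1.066 m³/s
w_5 = (19.9 − 15.9)/2 = 2 m; q_5 = 0.29 × 0.84 × 2 = 0.4872 m³/s
Stations 1, 6 contribute zero (depth or velocity is 0).
Q = Σ qᵢ = 6.836 m³/s

6.84 m³/s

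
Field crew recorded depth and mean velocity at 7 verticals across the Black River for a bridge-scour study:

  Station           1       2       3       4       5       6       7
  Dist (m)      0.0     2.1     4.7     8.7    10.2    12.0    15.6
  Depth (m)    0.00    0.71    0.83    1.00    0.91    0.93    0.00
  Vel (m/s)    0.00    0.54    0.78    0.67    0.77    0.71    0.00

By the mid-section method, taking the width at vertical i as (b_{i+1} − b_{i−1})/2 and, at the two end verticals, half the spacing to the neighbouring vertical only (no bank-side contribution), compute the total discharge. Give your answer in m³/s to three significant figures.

w_2 = (4.7 − 0.0)/2 = 2.35 m; q_2 = 0.54 × 0.71 × 2.35 = 0.9010 m³/s
w_3 = (8.7 − 2.1)/2 = 3.3 m; q_3 = 0.78 × 0.83 × 3.3 = 2.136 m³/s
w_4 = (10.2 − 4.7)/2 = 2.75 m; q_4 = 0.67 × 1.00 × 2.75 = 1.843 m³/s
w_5 = (12.0 − 8.7)/2 = 1.65 m; q_5 = 0.77 × 0.91 × 1.65 = 1.156 m³/s
w_6 = (15.6 − 10.2)/2 = 2.7 m; q_6 = 0.71 × 0.93 × 2.7 = 1.783 m³/s
Stations 1, 7 contribute zero (depth or velocity is 0).
Q = Σ qᵢ = 7.819 m³/s

7.82 m³/s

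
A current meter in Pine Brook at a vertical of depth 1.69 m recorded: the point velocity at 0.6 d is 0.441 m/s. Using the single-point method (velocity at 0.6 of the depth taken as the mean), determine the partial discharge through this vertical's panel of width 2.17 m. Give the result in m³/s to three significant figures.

v̄ = v₀.₆ = 0.441 m/s
q = v̄ × d × w = 0.4410 × 1.69 × 2.17 = 1.617 m³/s

1.62 m³/s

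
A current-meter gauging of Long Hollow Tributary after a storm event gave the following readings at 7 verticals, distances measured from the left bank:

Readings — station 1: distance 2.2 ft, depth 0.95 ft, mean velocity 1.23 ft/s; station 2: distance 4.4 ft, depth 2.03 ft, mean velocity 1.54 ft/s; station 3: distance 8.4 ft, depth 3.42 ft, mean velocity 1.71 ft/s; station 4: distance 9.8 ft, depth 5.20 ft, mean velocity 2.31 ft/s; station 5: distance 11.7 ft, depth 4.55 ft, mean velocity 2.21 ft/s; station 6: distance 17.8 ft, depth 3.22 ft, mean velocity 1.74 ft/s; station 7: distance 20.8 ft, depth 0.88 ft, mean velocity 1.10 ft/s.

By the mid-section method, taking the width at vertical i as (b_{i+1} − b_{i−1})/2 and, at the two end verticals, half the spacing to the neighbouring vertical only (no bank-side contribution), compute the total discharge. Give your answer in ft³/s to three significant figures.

w_1 = (4.4 − 2.2)/2 = 1.1 ft; q_1 = 1.23 × 0.95 × 1.1 = 1.285 ft³/s
w_2 = (8.4 − 2.2)/2 = 3.1 ft; q_2 = 1.54 × 2.03 × 3.1 = 9.691 ft³/s
w_3 = (9.8 − 4.4)/2 = 2.7 ft; q_3 = 1.71 × 3.42 × 2.7 = 15.79 ft³/s
w_4 = (11.7 − 8.4)/2 = 1.65 ft; q_4 = 2.31 × 5.20 × 1.65 = 19.82 ft³/s
w_5 = (17.8 − 9.8)/2 = 4 ft; q_5 = 2.21 × 4.55 × 4 = 40.22 ft³/s
w_6 = (20.8 − 11.7)/2 = 4.55 ft; q_6 = 1.74 × 3.22 × 4.55 = 25.49 ft³/s
w_7 = (20.8 − 17.8)/2 = 1.5 ft; q_7 = 1.10 × 0.88 × 1.5 = 1.452 ft³/s
Q = Σ qᵢ = 113.8 ft³/s

114 ft³/s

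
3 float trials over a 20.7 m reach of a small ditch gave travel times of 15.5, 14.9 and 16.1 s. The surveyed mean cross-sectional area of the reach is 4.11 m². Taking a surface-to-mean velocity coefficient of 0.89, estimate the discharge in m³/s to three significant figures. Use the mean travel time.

4.89 m³/s

t̄ = (15.5 + 14.9 + 16.1) / 3 = 15.5 s
v_surface = L / t̄ = 20.7 / 15.5 = 1.335 m/s
v_mean = 0.89 × 1.335 = 1.189 m/s
Q = A × v_mean = 4.11 × 1.189 = 4.885 m³/s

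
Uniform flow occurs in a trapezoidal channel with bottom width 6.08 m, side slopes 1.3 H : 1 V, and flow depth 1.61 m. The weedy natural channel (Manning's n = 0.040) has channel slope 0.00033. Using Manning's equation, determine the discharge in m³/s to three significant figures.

6.59 m³/s

A = (b + z·y)·y = (6.08 + 1.3×1.61)×1.61 = 13.16 m²
P = b + 2y√(1+z²) = 6.08 + 2×1.61×√(1+1.3²) = 11.36 m
R = A/P = 13.16/11.36 = 1.158 m
Q = (1/n)·A·R^(2/3)·S^(1/2) = (1/0.040) × 13.16 × 1.158^(2/3) × 0.00033^(1/2) = 6.591 m³/s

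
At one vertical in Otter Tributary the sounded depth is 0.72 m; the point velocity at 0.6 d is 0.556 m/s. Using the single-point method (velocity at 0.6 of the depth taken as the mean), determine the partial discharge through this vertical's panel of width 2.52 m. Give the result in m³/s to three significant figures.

1.01 m³/s

v̄ = v₀.₆ = 0.556 m/s
q = v̄ × d × w = 0.5560 × 0.72 × 2.52 = 1.009 m³/s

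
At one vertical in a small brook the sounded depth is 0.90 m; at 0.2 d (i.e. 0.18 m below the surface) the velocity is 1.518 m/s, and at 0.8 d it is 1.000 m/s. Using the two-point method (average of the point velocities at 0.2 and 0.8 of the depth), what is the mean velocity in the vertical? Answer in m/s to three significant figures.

1.26 m/s

v̄ = (1.518 + 1.000) / 2 = 1.259 m/s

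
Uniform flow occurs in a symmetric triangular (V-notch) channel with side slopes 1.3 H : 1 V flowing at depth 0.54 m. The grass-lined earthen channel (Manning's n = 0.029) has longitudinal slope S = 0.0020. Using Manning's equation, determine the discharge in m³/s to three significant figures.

A = z·y² = 1.3×0.54² = 0.3791 m²
P = 2y√(1+z²) = 2×0.54×√(1+1.3²) = 1.771 m
R = A/P = 0.3791/1.771 = 0.2140 m
Q = (1/n)·A·R^(2/3)·S^(1/2) = (1/0.029) × 0.3791 × 0.2140^(2/3) × 0.0020^(1/2) = 0.2092 m³/s

0.209 m³/s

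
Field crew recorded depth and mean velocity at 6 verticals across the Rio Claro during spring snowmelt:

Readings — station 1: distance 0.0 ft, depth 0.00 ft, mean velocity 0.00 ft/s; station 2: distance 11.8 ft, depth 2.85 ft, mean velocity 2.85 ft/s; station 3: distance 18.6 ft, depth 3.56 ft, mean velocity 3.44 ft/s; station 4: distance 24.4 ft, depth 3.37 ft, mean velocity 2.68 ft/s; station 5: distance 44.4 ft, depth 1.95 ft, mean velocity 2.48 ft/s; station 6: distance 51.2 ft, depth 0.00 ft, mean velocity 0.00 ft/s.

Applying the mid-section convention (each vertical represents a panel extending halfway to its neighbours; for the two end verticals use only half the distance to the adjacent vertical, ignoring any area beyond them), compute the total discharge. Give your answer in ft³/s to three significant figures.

334 ft³/s

w_2 = (18.6 − 0.0)/2 = 9.3 ft; q_2 = 2.85 × 2.85 × 9.3 = 75.54 ft³/s
w_3 = (24.4 − 11.8)/2 = 6.3 ft; q_3 = 3.44 × 3.56 × 6.3 = 77.15 ft³/s
w_4 = (44.4 − 18.6)/2 = 12.9 ft; q_4 = 2.68 × 3.37 × 12.9 = 116.5 ft³/s
w_5 = (51.2 − 24.4)/2 = 13.4 ft; q_5 = 2.48 × 1.95 × 13.4 = 64.80 ft³/s
Stations 1, 6 contribute zero (depth or velocity is 0).
Q = Σ qᵢ = 334.0 ft³/s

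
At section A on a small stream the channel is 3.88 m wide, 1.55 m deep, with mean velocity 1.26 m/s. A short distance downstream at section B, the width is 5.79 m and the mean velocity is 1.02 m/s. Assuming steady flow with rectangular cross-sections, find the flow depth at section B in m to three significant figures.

1.28 m

Q = A₁V₁ = (3.88×1.55) × 1.26 = 7.578 m³/s
d₂ = Q/(b₂ V₂) = 7.578/(5.79×1.02) = 1.283 m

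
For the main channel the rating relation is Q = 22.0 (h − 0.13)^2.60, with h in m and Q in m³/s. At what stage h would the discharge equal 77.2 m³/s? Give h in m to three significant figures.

h − h₀ = (Q/C)^(1/b) = (77.2/22.0)^(1/2.60) = 1.621 m
h = 0.13 + 1.621 = 1.751 m

1.75 m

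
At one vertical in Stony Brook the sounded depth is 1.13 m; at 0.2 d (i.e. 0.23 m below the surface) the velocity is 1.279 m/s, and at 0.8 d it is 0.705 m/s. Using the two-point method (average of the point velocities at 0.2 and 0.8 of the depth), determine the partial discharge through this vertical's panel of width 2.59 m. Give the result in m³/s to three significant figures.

2.90 m³/s

v̄ = (1.279 + 0.705) / 2 = 0.9920 m/s
q = v̄ × d × w = 0.9920 × 1.13 × 2.59 = 2.903 m³/s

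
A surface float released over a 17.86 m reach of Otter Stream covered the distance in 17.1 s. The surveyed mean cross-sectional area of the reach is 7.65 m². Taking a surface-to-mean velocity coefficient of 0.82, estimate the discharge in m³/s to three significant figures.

v_surface = L / t̄ = 17.86 / 17.1 = 1.044 m/s
v_mean = 0.82 × 1.044 = 0.8564 m/s
Q = A × v_mean = 7.65 × 0.8564 = 6.552 m³/s

6.55 m³/s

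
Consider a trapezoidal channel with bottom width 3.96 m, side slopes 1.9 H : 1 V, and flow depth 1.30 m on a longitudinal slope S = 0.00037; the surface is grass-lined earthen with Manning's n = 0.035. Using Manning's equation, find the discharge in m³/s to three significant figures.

A = (b + z·y)·y = (3.96 + 1.9×1.30)×1.30 = 8.359 m²
P = b + 2y√(1+z²) = 3.96 + 2×1.30×√(1+1.9²) = 9.542 m
R = A/P = 8.359/9.542 = 0.8760 m
Q = (1/n)·A·R^(2/3)·S^(1/2) = (1/0.035) × 8.359 × 0.8760^(2/3) × 0.00037^(1/2) = 4.206 m³/s

4.21 m³/s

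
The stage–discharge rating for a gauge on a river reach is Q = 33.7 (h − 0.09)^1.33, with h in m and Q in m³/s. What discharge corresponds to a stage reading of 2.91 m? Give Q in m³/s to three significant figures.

Q = 33.7 × (2.91 − 0.09)^1.33 = 33.7 × 2.82^1.33 = 133.8 m³/s

134 m³/s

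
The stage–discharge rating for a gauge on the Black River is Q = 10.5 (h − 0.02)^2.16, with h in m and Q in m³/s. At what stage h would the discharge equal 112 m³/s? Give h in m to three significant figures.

3.01 m

h − h₀ = (Q/C)^(1/b) = (112/10.5)^(1/2.16) = 2.992 m
h = 0.02 + 2.992 = 3.012 m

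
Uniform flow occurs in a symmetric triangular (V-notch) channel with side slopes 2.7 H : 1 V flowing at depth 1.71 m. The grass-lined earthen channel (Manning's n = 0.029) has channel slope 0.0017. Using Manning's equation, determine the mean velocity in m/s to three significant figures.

A = z·y² = 2.7×1.71² = 7.895 m²
P = 2y√(1+z²) = 2×1.71×√(1+2.7²) = 9.847 m
R = A/P = 7.895/9.847 = 0.8018 m
Q = (1/n)·A·R^(2/3)·S^(1/2) = (1/0.029) × 7.895 × 0.8018^(2/3) × 0.0017^(1/2) = 9.688 m³/s
V = Q/A = 9.688/7.895 = 1.227 m/s

1.23 m/s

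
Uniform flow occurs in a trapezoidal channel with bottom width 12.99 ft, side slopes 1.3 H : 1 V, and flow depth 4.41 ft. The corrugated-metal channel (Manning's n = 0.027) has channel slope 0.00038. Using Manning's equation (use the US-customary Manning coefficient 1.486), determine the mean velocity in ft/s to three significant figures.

2.24 ft/s

A = (b + z·y)·y = (12.99 + 1.3×4.41)×4.41 = 82.57 ft²
P = b + 2y√(1+z²) = 12.99 + 2×4.41×√(1+1.3²) = 27.46 ft
R = A/P = 82.57/27.46 = 3.007 ft
Q = (1.486/n)·A·R^(2/3)·S^(1/2) = (1.486/0.027) × 82.57 × 3.007^(2/3) × 0.00038^(1/2) = 184.6 ft³/s
V = Q/A = 184.6/82.57 = 2.235 ft/s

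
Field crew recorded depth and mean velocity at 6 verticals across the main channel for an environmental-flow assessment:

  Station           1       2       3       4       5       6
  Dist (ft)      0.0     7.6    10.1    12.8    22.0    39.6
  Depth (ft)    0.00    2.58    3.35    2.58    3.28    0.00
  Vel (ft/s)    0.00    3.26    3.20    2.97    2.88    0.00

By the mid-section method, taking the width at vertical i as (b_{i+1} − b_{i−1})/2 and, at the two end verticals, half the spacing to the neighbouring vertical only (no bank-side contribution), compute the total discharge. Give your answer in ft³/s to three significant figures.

w_2 = (10.1 − 0.0)/2 = 5.05 ft; q_2 = 3.26 × 2.58 × 5.05 = 42.47 ft³/s
w_3 = (12.8 − 7.6)/2 = 2.6 ft; q_3 = 3.20 × 3.35 × 2.6 = 27.87 ft³/s
w_4 = (22.0 − 10.1)/2 = 5.95 ft; q_4 = 2.97 × 2.58 × 5.95 = 45.59 ft³/s
w_5 = (39.6 − 12.8)/2 = 13.4 ft; q_5 = 2.88 × 3.28 × 13.4 = 126.6 ft³/s
Stations 1, 6 contribute zero (depth or velocity is 0).
Q = Σ qᵢ = 242.5 ft³/s

243 ft³/s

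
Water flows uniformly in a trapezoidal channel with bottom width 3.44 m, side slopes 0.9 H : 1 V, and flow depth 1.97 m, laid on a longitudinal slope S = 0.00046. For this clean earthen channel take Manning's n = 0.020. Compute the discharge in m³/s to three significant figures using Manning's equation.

12.3 m³/s

A = (b + z·y)·y = (3.44 + 0.9×1.97)×1.97 = 10.27 m²
P = b + 2y√(1+z²) = 3.44 + 2×1.97×√(1+0.9²) = 8.741 m
R = A/P = 10.27/8.741 = 1.175 m
Q = (1/n)·A·R^(2/3)·S^(1/2) = (1/0.020) × 10.27 × 1.175^(2/3) × 0.00046^(1/2) = 12.26 m³/s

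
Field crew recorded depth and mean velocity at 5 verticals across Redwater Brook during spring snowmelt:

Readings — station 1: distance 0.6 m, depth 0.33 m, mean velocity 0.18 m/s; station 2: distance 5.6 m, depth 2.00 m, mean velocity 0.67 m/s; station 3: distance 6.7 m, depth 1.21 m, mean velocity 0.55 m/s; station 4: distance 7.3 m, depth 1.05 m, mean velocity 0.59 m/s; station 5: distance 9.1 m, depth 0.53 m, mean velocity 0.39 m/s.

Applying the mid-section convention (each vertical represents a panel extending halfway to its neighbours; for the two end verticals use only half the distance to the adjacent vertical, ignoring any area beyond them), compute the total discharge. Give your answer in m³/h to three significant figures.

20600 m³/h

w_1 = (5.6 − 0.6)/2 = 2.5 m; q_1 = 0.18 × 0.33 × 2.5 = 0.1485 m³/s
w_2 = (6.7 − 0.6)/2 = 3.05 m; q_2 = 0.67 × 2.00 × 3.05 = 4.087 m³/s
w_3 = (7.3 − 5.6)/2 = 0.85 m; q_3 = 0.55 × 1.21 × 0.85 = 0.5657 m³/s
w_4 = (9.1 − 6.7)/2 = 1.2 m; q_4 = 0.59 × 1.05 × 1.2 = 0.7434 m³/s
w_5 = (9.1 − 7.3)/2 = 0.9 m; q_5 = 0.39 × 0.53 × 0.9 = 0.1860 m³/s
Q = Σ qᵢ = 5.731 m³/s
= 5.731 × 3600 = 20630 m³/h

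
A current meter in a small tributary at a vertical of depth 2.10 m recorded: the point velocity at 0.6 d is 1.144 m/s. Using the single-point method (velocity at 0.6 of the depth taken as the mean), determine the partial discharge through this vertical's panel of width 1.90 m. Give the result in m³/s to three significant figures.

v̄ = v₀.₆ = 1.144 m/s
q = v̄ × d × w = 1.144 × 2.10 × 1.90 = 4.565 m³/s

4.56 m³/s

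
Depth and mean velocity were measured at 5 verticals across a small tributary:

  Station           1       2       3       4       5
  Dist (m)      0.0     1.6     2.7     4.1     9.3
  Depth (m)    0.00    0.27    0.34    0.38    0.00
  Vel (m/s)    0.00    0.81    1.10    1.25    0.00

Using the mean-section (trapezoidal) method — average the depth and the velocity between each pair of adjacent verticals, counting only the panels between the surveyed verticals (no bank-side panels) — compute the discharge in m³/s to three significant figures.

1.62 m³/s

Panel 1-2: Δb = 1.6 m, d̄ = (0.00+0.27)/2 = 0.135, v̄ = (0.00+0.81)/2 = 0.405 → q = 1.6×0.135×0.405 = 0.08748 m³/s
Panel 2-3: Δb = 1.1 m, d̄ = (0.27+0.34)/2 = 0.305, v̄ = (0.81+1.10)/2 = 0.955 → q = 1.1×0.305×0.955 = 0.3204 m³/s
Panel 3-4: Δb = 1.4 m, d̄ = (0.34+0.38)/2 = 0.36, v̄ = (1.10+1.25)/2 = 1.175 → q = 1.4×0.36×1.175 = 0.5922 m³/s
Panel 4-5: Δb = 5.2 m, d̄ = (0.38+0.00)/2 = 0.19, v̄ = (1.25+0.00)/2 = 0.625 → q = 5.2×0.19×0.625 = 0.6175 m³/s
Q = Σ q = 1.618 m³/s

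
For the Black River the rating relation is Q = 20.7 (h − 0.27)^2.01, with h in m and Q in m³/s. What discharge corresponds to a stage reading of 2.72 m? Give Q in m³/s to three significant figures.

125 m³/s

Q = 20.7 × (2.72 − 0.27)^2.01 = 20.7 × 2.45^2.01 = 125.4 m³/s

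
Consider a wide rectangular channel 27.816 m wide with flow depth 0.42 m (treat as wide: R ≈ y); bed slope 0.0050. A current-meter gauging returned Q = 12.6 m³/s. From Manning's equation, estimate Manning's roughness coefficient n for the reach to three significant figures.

A = b·y = 27.816 × 0.42 = 11.68 m²
Wide channel: R ≈ y = 0.42 m
n = (1/Q)·A·R^(2/3)·S^(1/2) = (1/12.6) × 11.68 × 0.5608 × 0.07071 = 0.03677

0.0368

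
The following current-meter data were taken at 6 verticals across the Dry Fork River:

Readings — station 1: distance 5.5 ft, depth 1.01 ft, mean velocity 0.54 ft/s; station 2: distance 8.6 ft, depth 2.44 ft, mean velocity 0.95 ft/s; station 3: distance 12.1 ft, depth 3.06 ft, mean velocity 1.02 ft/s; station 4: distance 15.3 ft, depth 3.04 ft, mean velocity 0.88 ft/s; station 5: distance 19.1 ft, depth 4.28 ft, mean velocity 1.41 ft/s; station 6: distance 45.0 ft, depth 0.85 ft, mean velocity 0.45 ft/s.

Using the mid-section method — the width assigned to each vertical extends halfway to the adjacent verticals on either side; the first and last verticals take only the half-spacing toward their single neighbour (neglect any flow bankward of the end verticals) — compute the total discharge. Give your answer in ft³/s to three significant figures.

w_1 = (8.6 − 5.5)/2 = 1.55 ft; q_1 = 0.54 × 1.01 × 1.55 = 0.8454 ft³/s
w_2 = (12.1 − 5.5)/2 = 3.3 ft; q_2 = 0.95 × 2.44 × 3.3 = 7.649 ft³/s
w_3 = (15.3 − 8.6)/2 = 3.35 ft; q_3 = 1.02 × 3.06 × 3.35 = 10.46 ft³/s
w_4 = (19.1 − 12.1)/2 = 3.5 ft; q_4 = 0.88 × 3.04 × 3.5 = 9.363 ft³/s
w_5 = (45.0 − 15.3)/2 = 14.85 ft; q_5 = 1.41 × 4.28 × 14.85 = 89.62 ft³/s
w_6 = (45.0 − 19.1)/2 = 12.95 ft; q_6 = 0.45 × 0.85 × 12.95 = 4.953 ft³/s
Q = Σ qᵢ = 122.9 ft³/s

123 ft³/s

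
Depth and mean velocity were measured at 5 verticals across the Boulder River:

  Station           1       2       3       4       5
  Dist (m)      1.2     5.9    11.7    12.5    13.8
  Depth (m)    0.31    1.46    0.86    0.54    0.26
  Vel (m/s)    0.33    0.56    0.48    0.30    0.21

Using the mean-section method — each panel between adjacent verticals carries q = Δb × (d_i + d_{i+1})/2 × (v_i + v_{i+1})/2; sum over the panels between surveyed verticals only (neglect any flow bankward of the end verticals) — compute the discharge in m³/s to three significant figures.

5.70 m³/s

Panel 1-2: Δb = 4.7 m, d̄ = (0.31+1.46)/2 = 0.885, v̄ = (0.33+0.56)/2 = 0.445 → q = 4.7×0.885×0.445 = 1.851 m³/s
Panel 2-3: Δb = 5.8 m, d̄ = (1.46+0.86)/2 = 1.16, v̄ = (0.56+0.48)/2 = 0.52 → q = 5.8×1.16×0.52 = 3.499 m³/s
Panel 3-4: Δb = 0.8 m, d̄ = (0.86+0.54)/2 = 0.7, v̄ = (0.48+0.30)/2 = 0.39 → q = 0.8×0.7×0.39 = 0.2184 m³/s
Panel 4-5: Δb = 1.3 m, d̄ = (0.54+0.26)/2 = 0.4, v̄ = (0.30+0.21)/2 = 0.255 → q = 1.3×0.4×0.255 = 0.1326 m³/s
Q = Σ q = 5.701 m³/s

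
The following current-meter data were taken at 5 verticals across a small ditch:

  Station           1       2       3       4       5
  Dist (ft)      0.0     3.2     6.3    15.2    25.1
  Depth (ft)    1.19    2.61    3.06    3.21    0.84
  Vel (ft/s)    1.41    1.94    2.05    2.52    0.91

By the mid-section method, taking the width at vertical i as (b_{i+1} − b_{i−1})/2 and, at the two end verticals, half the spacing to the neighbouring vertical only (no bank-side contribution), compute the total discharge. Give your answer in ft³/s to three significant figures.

136 ft³/s

w_1 = (3.2 − 0.0)/2 = 1.6 ft; q_1 = 1.41 × 1.19 × 1.6 = 2.685 ft³/s
w_2 = (6.3 − 0.0)/2 = 3.15 ft; q_2 = 1.94 × 2.61 × 3.15 = 15.95 ft³/s
w_3 = (15.2 − 3.2)/2 = 6 ft; q_3 = 2.05 × 3.06 × 6 = 37.64 ft³/s
w_4 = (25.1 − 6.3)/2 = 9.4 ft; q_4 = 2.52 × 3.21 × 9.4 = 76.04 ft³/s
w_5 = (25.1 − 15.2)/2 = 4.95 ft; q_5 = 0.91 × 0.84 × 4.95 = 3.784 ft³/s
Q = Σ qᵢ = 136.1 ft³/s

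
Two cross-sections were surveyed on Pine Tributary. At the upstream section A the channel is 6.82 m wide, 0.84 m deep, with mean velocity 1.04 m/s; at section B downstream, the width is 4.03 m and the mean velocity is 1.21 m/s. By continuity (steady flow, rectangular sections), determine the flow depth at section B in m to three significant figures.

1.22 m

Q = A₁V₁ = (6.82×0.84) × 1.04 = 5.958 m³/s
d₂ = Q/(b₂ V₂) = 5.958/(4.03×1.21) = 1.222 m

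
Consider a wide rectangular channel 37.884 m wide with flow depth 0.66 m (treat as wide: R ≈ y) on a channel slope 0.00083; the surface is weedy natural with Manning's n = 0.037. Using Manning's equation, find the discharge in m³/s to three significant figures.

A = b·y = 37.884 × 0.66 = 25.00 m²
Wide channel: R ≈ y = 0.66 m
Q = (1/n)·A·R^(2/3)·S^(1/2) = (1/0.037) × 25.00 × 0.6600^(2/3) × 0.00083^(1/2) = 14.76 m³/s

14.8 m³/s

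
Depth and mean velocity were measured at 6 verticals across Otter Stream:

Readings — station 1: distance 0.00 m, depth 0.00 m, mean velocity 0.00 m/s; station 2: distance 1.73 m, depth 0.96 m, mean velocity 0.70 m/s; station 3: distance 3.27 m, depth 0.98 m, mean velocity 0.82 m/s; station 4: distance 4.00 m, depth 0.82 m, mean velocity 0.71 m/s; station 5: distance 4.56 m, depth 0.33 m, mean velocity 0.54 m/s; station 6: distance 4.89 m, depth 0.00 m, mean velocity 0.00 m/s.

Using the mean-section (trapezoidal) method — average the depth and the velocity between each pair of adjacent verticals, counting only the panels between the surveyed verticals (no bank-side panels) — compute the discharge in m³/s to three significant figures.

Panel 1-2: Δb = 1.73 m, d̄ = (0.00+0.96)/2 = 0.48, v̄ = (0.00+0.70)/2 = 0.35 → q = 1.73×0.48×0.35 = 0.2906 m³/s
Panel 2-3: Δb = 1.54 m, d̄ = (0.96+0.98)/2 = 0.97, v̄ = (0.70+0.82)/2 = 0.76 → q = 1.54×0.97×0.76 = 1.135 m³/s
Panel 3-4: Δb = 0.73 m, d̄ = (0.98+0.82)/2 = 0.9, v̄ = (0.82+0.71)/2 = 0.765 → q = 0.73×0.9×0.765 = 0.5026 m³/s
Panel 4-5: Δb = 0.56 m, d̄ = (0.82+0.33)/2 = 0.575, v̄ = (0.71+0.54)/2 = 0.625 → q = 0.56×0.575×0.625 = 0.2013 m³/s
Panel 5-6: Δb = 0.33 m, d̄ = (0.33+0.00)/2 = 0.165, v̄ = (0.54+0.00)/2 = 0.27 → q = 0.33×0.165×0.27 = 0.01470 m³/s
Q = Σ q = 2.144 m³/s

2.14 m³/s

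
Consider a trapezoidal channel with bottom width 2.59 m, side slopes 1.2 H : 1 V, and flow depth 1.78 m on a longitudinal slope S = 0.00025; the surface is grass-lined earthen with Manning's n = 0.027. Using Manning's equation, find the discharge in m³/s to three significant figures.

A = (b + z·y)·y = (2.59 + 1.2×1.78)×1.78 = 8.412 m²
P = b + 2y√(1+z²) = 2.59 + 2×1.78×√(1+1.2²) = 8.151 m
R = A/P = 8.412/8.151 = 1.032 m
Q = (1/n)·A·R^(2/3)·S^(1/2) = (1/0.027) × 8.412 × 1.032^(2/3) × 0.00025^(1/2) = 5.031 m³/s

5.03 m³/s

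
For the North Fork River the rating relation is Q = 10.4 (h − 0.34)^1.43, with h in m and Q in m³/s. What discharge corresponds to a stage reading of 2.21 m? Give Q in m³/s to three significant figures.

Q = 10.4 × (2.21 − 0.34)^1.43 = 10.4 × 1.87^1.43 = 25.45 m³/s

25.5 m³/s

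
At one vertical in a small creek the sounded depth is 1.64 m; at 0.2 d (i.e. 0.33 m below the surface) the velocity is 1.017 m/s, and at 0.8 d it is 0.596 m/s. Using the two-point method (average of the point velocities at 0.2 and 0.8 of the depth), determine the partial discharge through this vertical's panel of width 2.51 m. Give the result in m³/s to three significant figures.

v̄ = (1.017 + 0.596) / 2 = 0.8065 m/s
q = v̄ × d × w = 0.8065 × 1.64 × 2.51 = 3.320 m³/s

3.32 m³/s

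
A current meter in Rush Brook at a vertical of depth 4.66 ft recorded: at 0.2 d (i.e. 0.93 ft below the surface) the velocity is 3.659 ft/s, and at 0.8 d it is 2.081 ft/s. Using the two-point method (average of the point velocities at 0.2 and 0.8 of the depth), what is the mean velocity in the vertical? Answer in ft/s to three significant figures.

v̄ = (3.659 + 2.081) / 2 = 2.870 ft/s

2.87 ft/s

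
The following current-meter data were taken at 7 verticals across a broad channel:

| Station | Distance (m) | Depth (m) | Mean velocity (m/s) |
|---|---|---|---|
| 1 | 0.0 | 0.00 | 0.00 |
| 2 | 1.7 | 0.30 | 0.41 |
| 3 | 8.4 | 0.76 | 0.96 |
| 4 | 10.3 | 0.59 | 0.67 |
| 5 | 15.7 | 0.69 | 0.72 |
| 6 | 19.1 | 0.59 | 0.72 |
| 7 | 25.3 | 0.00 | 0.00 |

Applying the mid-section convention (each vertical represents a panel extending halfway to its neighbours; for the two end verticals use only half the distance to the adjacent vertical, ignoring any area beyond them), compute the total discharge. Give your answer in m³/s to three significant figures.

9.32 m³/s

w_2 = (8.4 − 0.0)/2 = 4.2 m; q_2 = 0.41 × 0.30 × 4.2 = 0.5166 m³/s
w_3 = (10.3 − 1.7)/2 = 4.3 m; q_3 = 0.96 × 0.76 × 4.3 = 3.137 m³/s
w_4 = (15.7 − 8.4)/2 = 3.65 m; q_4 = 0.67 × 0.59 × 3.65 = 1.443 m³/s
w_5 = (19.1 − 10.3)/2 = 4.4 m; q_5 = 0.72 × 0.69 × 4.4 = 2.186 m³/s
w_6 = (25.3 − 15.7)/2 = 4.8 m; q_6 = 0.72 × 0.59 × 4.8 = 2.039 m³/s
Stations 1, 7 contribute zero (depth or velocity is 0).
Q = Σ qᵢ = 9.322 m³/s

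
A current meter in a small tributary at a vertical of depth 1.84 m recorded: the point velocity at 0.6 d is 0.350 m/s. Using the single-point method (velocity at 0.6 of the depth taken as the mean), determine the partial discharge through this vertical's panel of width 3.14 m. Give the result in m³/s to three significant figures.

v̄ = v₀.₆ = 0.350 m/s
q = v̄ × d × w = 0.3500 × 1.84 × 3.14 = 2.022 m³/s

2.02 m³/s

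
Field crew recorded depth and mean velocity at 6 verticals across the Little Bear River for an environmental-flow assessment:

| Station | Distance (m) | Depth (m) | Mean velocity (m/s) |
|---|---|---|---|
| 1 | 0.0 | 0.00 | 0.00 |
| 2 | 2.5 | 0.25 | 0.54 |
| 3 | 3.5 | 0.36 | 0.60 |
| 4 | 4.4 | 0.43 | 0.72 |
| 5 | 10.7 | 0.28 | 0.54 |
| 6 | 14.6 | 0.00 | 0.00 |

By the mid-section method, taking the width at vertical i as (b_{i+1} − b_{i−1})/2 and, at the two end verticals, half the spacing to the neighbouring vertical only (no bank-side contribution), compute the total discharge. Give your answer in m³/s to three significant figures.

w_2 = (3.5 − 0.0)/2 = 1.75 m; q_2 = 0.54 × 0.25 × 1.75 = 0.2363 m³/s
w_3 = (4.4 − 2.5)/2 = 0.95 m; q_3 = 0.60 × 0.36 × 0.95 = 0.2052 m³/s
w_4 = (10.7 − 3.5)/2 = 3.6 m; q_4 = 0.72 × 0.43 × 3.6 = 1.115 m³/s
w_5 = (14.6 − 4.4)/2 = 5.1 m; q_5 = 0.54 × 0.28 × 5.1 = 0.7711 m³/s
Stations 1, 6 contribute zero (depth or velocity is 0).
Q = Σ qᵢ = 2.327 m³/s

2.33 m³/s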